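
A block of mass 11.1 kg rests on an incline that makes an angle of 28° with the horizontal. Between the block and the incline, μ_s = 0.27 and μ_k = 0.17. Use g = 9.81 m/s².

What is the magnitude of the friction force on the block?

The normal reaction is N = m g cos θ = 96.15 N.
For equilibrium along the incline, friction must balance the weight component: f = m g sin θ = 51.12 N up the slope.
Maximum static friction available: μ_s N = 0.27 × 96.15 = 25.96 N.
|51.12| exceeds 25.96 N, so the block slips down-slope; friction is kinetic, f = μ_k N = 0.17×96.15 = 16.3 N.

f ≈ 16.3 N (up the incline)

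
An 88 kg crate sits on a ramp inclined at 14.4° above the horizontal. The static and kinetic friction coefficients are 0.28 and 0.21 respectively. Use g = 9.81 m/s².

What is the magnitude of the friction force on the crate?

Perpendicular to the surface, N = m g cos θ = 88·9.81·cos 14.4° = 836.2 N.
Along the slope the weight component is m g sin θ = 214.7 N; friction must supply exactly this, acting up-slope.
Maximum static friction available: μ_s N = 0.28 × 836.2 = 234.1 N.
Since |214.7| ≤ 234.1 N, static friction is sufficient; f equals the required value, not μ_s N.

f ≈ 215 N (up the incline)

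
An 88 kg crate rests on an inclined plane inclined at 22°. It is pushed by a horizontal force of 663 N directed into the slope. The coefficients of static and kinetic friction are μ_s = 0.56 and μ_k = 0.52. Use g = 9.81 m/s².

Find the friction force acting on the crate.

Resolve perpendicular to the incline: N = m g cos θ + P sin θ = 88×9.81×cos 22° + 663×sin 22° = 1049 N.
Along the incline, the net driving force (taking up-slope positive) is P cos θ − m g sin θ = 614.7 − 323.4 = 291.3 N, so equilibrium requires friction f = -291.3 N (down-slope).
Maximum static friction: μ_s N = 0.56 × 1049 = 587.3 N.
Since 291.3 N is within the 587.3 N limit, the crate stays put and friction is exactly 291 N.

f ≈ 291 N (down the incline)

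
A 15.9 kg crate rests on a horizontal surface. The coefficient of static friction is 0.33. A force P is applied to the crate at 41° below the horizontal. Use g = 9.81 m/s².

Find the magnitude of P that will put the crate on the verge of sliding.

N = m g + P sin α (the push presses the crate into the horizontal surface).
At impending slip, P cos α = μ_s N = μ_s (m g + P sin α).
Solving: P (cos α − μ_s sin α) = μ_s m g → P = 0.33×156/(cos 41° − 0.33 sin 41°) = 51.5/0.5382 = 95.6 N.

P ≈ 95.6 N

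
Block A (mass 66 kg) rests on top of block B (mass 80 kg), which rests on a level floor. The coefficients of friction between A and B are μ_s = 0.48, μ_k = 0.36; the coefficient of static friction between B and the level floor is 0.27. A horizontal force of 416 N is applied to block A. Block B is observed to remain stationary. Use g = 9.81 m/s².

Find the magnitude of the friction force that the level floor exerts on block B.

f ≈ 233 N

Normal force at the A–B interface: N₁ = m_A g = 647.5 N.
Maximum static friction on A from B: μ_s N₁ = 0.48×647.5 = 310.8 N.
Since P = 416 N > 310.8 N, A slides on B; the A–B friction is kinetic: f₁ = μ_k N₁ = 0.36×647.5 = 233 N.
B experiences an equal 233 N forward from A (third law). B is in equilibrium, so the floor supplies f₂ = 233 N of static friction (limit μ_s(m_A+m_B)g = 386.7 N, not exceeded).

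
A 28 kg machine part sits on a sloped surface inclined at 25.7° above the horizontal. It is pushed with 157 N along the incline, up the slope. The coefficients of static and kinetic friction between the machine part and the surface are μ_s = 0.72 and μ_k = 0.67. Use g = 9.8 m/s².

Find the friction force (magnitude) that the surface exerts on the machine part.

f ≈ 38 N (down the incline)

Normal force: N = m g cos θ = 28 × 9.8 × cos 25.7° = 247.3 N.
Parallel to the incline, ΣF = 0 gives f = m g sin θ − P = 119 − 157 = -38 N (up-slope positive).
The static-friction ceiling is μ_s N = 0.72 × 247.3 = 178 N.
Since |-38| ≤ 178 N, static friction is sufficient; f equals the required value, not μ_s N.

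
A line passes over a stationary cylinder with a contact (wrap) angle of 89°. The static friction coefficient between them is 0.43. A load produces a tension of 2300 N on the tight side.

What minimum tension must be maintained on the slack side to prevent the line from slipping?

Capstan equation at impending slip: T_tight/T_slack = e^{μβ}.
β = 89° = 1.553 rad; e^{μβ} = e^{0.43×1.553} = 1.95.
T_slack = T_tight / e^{μβ} = 2300 / 1.95 = 1180 N.

T_min ≈ 1180 N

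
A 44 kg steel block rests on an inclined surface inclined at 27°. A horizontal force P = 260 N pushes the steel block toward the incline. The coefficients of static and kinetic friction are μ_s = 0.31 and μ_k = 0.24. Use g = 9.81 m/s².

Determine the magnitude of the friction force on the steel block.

f ≈ 35.7 N (down the incline)

The horizontal push has a component P sin θ into the surface, so N = m g cos θ + P sin θ = 384.6 + 118 = 502.6 N.
Along the incline, the net driving force (taking up-slope positive) is P cos θ − m g sin θ = 231.7 − 196 = 35.7 N, so equilibrium requires friction f = -35.7 N (down-slope).
Maximum static friction: μ_s N = 0.31 × 502.6 = 155.8 N.
|f_req| = 35.7 ≤ 155.8 N → the steel block is in equilibrium; friction equals the required value.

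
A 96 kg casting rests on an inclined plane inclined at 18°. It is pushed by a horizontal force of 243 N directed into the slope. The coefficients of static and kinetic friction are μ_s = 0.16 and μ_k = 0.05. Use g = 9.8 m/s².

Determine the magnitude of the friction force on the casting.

f ≈ 59.6 N (up the incline)

The horizontal push has a component P sin θ into the surface, so N = m g cos θ + P sin θ = 894.8 + 75.09 = 969.8 N.
Parallel to the incline: P cos θ − m g sin θ = 231.1 − 290.7 = -59.62 N; the friction needed to balance this is 59.62 N acting up the slope.
Maximum static friction: μ_s N = 0.16 × 969.8 = 155.2 N.
|f_req| = 59.62 ≤ 155.2 N → the casting is in equilibrium; friction equals the required value.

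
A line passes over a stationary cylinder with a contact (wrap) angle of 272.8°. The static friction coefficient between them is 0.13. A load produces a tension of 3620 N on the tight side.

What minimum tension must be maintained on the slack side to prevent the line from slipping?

T_min ≈ 1950 N

Capstan equation at impending slip: T_tight/T_slack = e^{μβ}.
β = 272.8° = 4.761 rad; e^{μβ} = e^{0.13×4.761} = 1.857.
T_slack = T_tight / e^{μβ} = 3620 / 1.857 = 1950 N.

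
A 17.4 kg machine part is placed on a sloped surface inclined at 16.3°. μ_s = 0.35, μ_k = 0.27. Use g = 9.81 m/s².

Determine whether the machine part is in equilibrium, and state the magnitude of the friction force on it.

N = m g cos θ = 164 N.
Down-slope weight component: m g sin θ = 47.9 N.
μ_s N = 57.3 N.
47.9 ≤ 57.3 N, so it stays put; friction = 47.9 N.

f ≈ 47.9 N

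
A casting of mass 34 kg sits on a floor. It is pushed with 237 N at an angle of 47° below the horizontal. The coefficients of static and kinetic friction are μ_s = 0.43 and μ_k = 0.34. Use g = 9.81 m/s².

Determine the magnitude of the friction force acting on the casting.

f ≈ 162 N

The vertical component of P adds to the normal force: N = m g + P sin α = 333.5 + 173.3 = 506.9 N.
The horizontal driving force is P cos α = 161.6 N, so equilibrium needs friction f = 161.6 N.
μ_s N = 0.43 × 506.9 = 218 N.
161.6 ≤ 218 N → static; friction equals the required 162 N.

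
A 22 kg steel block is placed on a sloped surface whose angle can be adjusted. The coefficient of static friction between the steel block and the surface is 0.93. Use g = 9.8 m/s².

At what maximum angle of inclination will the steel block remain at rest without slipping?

At the slip threshold, m g sin θ = μ_s · m g cos θ, so tan θ = μ_s.
θ_max = arctan(0.93) = 42.9°.

θ_max ≈ 42.9°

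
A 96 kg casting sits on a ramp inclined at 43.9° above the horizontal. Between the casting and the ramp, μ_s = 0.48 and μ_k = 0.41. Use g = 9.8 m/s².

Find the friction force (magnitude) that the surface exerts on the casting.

f ≈ 278 N (up the incline)

Normal force: N = m g cos θ = 96 × 9.8 × cos 43.9° = 677.9 N.
Along the slope the weight component is m g sin θ = 652.4 N; friction must supply exactly this, acting up-slope.
The static-friction ceiling is μ_s N = 0.48 × 677.9 = 325.4 N.
Since |652.4| > 325.4 N, static friction cannot hold it; the casting slides down the incline and kinetic friction applies: f = μ_k N = 0.41 × 677.9 = 278 N.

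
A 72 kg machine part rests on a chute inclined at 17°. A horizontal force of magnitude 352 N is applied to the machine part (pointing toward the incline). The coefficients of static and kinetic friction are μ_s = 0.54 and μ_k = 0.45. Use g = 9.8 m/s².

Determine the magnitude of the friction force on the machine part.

f ≈ 130 N (down the incline)

Resolve perpendicular to the incline: N = m g cos θ + P sin θ = 72×9.8×cos 17° + 352×sin 17° = 777.7 N.
Along the incline, the net driving force (taking up-slope positive) is P cos θ − m g sin θ = 336.6 − 206.3 = 130.3 N, so equilibrium requires friction f = -130.3 N (down-slope).
Maximum static friction: μ_s N = 0.54 × 777.7 = 419.9 N.
|f_req| = 130.3 ≤ 419.9 N → the machine part is in equilibrium; friction equals the required value.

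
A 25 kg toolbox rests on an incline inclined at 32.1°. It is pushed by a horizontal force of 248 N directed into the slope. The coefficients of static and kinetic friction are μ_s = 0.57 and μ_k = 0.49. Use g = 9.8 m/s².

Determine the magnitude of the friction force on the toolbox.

f ≈ 79.9 N (down the incline)

The horizontal push has a component P sin θ into the surface, so N = m g cos θ + P sin θ = 207.5 + 131.8 = 339.3 N.
Along the incline, the net driving force (taking up-slope positive) is P cos θ − m g sin θ = 210.1 − 130.2 = 79.89 N, so equilibrium requires friction f = -79.89 N (down-slope).
The limit of static friction is μ_s N = 193.4 N.
Since 79.89 N is within the 193.4 N limit, the toolbox stays put and friction is exactly 79.9 N.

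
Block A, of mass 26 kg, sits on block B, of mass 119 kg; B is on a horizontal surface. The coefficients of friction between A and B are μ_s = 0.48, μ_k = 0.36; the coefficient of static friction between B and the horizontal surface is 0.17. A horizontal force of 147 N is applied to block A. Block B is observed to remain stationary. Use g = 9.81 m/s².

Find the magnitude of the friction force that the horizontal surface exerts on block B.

Between the blocks, N₁ = m_A g = 255.1 N.
So the A–B interface can sustain at most μ_s N₁ = 122.4 N of static friction.
Since P = 147 N > 122.4 N, A slides on B; the A–B friction is kinetic: f₁ = μ_k N₁ = 0.36×255.1 = 91.8 N.
B experiences an equal 91.8 N forward from A (third law). B is in equilibrium, so the floor supplies f₂ = 91.8 N of static friction (limit μ_s(m_A+m_B)g = 241.8 N, not exceeded).

f ≈ 91.8 N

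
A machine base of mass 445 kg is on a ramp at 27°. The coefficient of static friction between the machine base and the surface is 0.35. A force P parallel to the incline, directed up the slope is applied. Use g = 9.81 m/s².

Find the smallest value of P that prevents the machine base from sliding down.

The machine base tends to slide down (tan θ > μ_s), so at the point of impending slip friction acts up-slope at its limit: f = μ_s N.
P is parallel to the surface, so N = m g cos θ = 3890 N.
Along the incline: P + μ_s N = m g sin θ, so P = 1980 − 0.35×3890 = 620 N.

P_min ≈ 620 N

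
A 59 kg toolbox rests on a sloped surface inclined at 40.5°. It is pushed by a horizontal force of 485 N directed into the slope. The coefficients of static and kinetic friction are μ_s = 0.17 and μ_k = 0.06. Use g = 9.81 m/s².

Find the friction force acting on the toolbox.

f ≈ 7.1 N (up the incline)

The horizontal push has a component P sin θ into the surface, so N = m g cos θ + P sin θ = 440.1 + 315 = 755.1 N.
Parallel to the incline: P cos θ − m g sin θ = 368.8 − 375.9 = -7.097 N; the friction needed to balance this is 7.097 N acting up the slope.
The limit of static friction is μ_s N = 128.4 N.
|f_req| = 7.097 ≤ 128.4 N → the toolbox is in equilibrium; friction equals the required value.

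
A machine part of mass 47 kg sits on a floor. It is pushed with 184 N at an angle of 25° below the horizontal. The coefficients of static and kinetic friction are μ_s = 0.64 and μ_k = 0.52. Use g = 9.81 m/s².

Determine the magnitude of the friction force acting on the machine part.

f ≈ 167 N

N = m g + P sin α = 461.1 + 184×sin 25° = 538.8 N.
The horizontal driving force is P cos α = 166.8 N, so equilibrium needs friction f = 166.8 N.
μ_s N = 0.64 × 538.8 = 344.9 N.
Since 166.8 N does not exceed the limit, the machine part stays at rest and f = 167 N.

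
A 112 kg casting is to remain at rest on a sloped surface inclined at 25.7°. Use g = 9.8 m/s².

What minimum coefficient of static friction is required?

μ_s,min ≈ 0.481

At the slip threshold m g sin θ = μ_s m g cos θ, so μ_s,min = tan θ.
μ_s,min = tan 25.7° = 0.481.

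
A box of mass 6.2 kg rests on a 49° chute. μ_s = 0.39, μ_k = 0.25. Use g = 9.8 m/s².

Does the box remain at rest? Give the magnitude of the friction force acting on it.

f ≈ 9.97 N

N = m g cos θ = 39.9 N.
Down-slope weight component: m g sin θ = 45.9 N.
μ_s N = 15.5 N.
45.9 > 15.5 N, so it slides; kinetic friction f = μ_k N = 0.25×39.9 = 9.97 N.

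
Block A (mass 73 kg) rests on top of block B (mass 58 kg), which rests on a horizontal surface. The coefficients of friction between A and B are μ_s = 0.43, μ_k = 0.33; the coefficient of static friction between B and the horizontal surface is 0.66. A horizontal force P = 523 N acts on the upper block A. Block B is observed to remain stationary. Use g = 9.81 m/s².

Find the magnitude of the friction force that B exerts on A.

Between the blocks, N₁ = m_A g = 716.1 N.
So the A–B interface can sustain at most μ_s N₁ = 307.9 N of static friction.
Since P = 523 N > 307.9 N, A slides on B; the A–B friction is kinetic: f₁ = μ_k N₁ = 0.33×716.1 = 236 N.
B experiences an equal 236 N forward from A (third law). B is in equilibrium, so the floor supplies f₂ = 236 N of static friction (limit μ_s(m_A+m_B)g = 848.2 N, not exceeded).

f ≈ 236 N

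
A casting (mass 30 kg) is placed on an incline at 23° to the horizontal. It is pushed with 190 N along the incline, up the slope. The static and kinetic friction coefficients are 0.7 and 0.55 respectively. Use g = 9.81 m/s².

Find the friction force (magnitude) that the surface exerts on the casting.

f ≈ 75 N (down the incline)

Normal force: N = m g cos θ = 30 × 9.81 × cos 23° = 270.9 N.
For equilibrium along the incline the friction force must supply f = m g sin θ − P = 115 − 190 = -75.01 N (positive meaning up-slope).
The static-friction ceiling is μ_s N = 0.7 × 270.9 = 189.6 N.
Since |-75.01| ≤ 189.6 N, no slip — friction simply equals what equilibrium demands.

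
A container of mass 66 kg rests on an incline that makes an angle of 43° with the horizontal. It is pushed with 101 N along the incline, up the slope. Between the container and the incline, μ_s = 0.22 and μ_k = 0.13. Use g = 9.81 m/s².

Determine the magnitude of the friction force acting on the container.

Perpendicular to the surface, N = m g cos θ = 66·9.81·cos 43° = 473.5 N.
Parallel to the incline, ΣF = 0 gives f = m g sin θ − P = 441.6 − 101 = 340.6 N (up-slope positive).
Maximum static friction available: μ_s N = 0.22 × 473.5 = 104.2 N.
Since |340.6| > 104.2 N, static friction cannot hold it; the container slides down the incline and kinetic friction applies: f = μ_k N = 0.13 × 473.5 = 61.6 N.

f ≈ 61.6 N (up the incline)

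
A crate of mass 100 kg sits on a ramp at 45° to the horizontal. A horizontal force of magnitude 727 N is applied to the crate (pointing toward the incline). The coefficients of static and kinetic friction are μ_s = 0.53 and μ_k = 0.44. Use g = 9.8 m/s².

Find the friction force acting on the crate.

Normal direction: N = m g cos θ + P sin θ = 1207 N.
Along the incline, the net driving force (taking up-slope positive) is P cos θ − m g sin θ = 514.1 − 693 = -178.9 N, so equilibrium requires friction f = 178.9 N (up-slope).
Maximum static friction: μ_s N = 0.53 × 1207 = 639.7 N.
|f_req| = 178.9 ≤ 639.7 N → the crate is in equilibrium; friction equals the required value.

f ≈ 179 N (up the incline)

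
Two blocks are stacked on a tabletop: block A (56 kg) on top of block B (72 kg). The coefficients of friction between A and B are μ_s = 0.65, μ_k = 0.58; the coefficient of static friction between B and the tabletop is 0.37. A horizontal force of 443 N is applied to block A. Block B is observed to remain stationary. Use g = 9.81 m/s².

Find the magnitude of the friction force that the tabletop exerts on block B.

f ≈ 319 N

The normal force B exerts on A is simply A's weight, N₁ = 549.4 N.
Maximum static friction on A from B: μ_s N₁ = 0.65×549.4 = 357.1 N.
P = 443 N exceeds that limit, so A slips over B and the interface friction becomes kinetic: f₁ = μ_k N₁ = 0.58×549.4 = 319 N.
By Newton's third law B feels 319 N forward from A. With B stationary, the floor's static friction on B balances it: f₂ = 319 N (well within μ_s(m_A+m_B)g = 464.6 N).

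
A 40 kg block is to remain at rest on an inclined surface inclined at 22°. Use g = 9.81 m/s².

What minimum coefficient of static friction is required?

μ_s,min ≈ 0.404

At the slip threshold m g sin θ = μ_s m g cos θ, so μ_s,min = tan θ.
μ_s,min = tan 22° = 0.404.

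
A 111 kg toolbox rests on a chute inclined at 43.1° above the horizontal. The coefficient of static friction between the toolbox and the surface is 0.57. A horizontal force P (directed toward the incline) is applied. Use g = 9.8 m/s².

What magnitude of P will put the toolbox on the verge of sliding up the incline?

P ≈ 3510 N

At impending motion up the slope, friction acts down-slope at its limit: f = μ_s N.
Perpendicular to the incline: N = m g cos θ + P sin θ.
Along the incline: P cos θ = m g sin θ + μ_s N = m g sin θ + μ_s (m g cos θ + P sin θ).
Solving, P (cos θ − μ_s sin θ) = m g (sin θ + μ_s cos θ), so P = 111×9.8×(sin 43.1° + 0.57 cos 43.1°)/(cos 43.1° − 0.57 sin 43.1°) = 1090×1.099/0.3407 = 3510 N.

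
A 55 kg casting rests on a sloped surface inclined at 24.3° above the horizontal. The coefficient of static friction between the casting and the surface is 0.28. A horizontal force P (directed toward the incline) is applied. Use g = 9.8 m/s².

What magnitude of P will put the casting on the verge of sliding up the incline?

P ≈ 451 N

At impending motion up the slope, friction acts down-slope at its limit: f = μ_s N.
Perpendicular to the incline: N = m g cos θ + P sin θ.
Along the incline: P cos θ = m g sin θ + μ_s N = m g sin θ + μ_s (m g cos θ + P sin θ).
Solving, P (cos θ − μ_s sin θ) = m g (sin θ + μ_s cos θ), so P = 55×9.8×(sin 24.3° + 0.28 cos 24.3°)/(cos 24.3° − 0.28 sin 24.3°) = 539×0.6667/0.7962 = 451 N.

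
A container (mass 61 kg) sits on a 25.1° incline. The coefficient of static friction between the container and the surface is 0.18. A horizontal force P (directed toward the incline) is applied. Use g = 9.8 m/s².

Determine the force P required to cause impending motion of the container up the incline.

P ≈ 423 N

At impending motion up the slope, friction acts down-slope at its limit: f = μ_s N.
Perpendicular to the incline: N = m g cos θ + P sin θ.
Along the incline: P cos θ = m g sin θ + μ_s N = m g sin θ + μ_s (m g cos θ + P sin θ).
Solving, P (cos θ − μ_s sin θ) = m g (sin θ + μ_s cos θ), so P = 61×9.8×(sin 25.1° + 0.18 cos 25.1°)/(cos 25.1° − 0.18 sin 25.1°) = 598×0.5872/0.8292 = 423 N.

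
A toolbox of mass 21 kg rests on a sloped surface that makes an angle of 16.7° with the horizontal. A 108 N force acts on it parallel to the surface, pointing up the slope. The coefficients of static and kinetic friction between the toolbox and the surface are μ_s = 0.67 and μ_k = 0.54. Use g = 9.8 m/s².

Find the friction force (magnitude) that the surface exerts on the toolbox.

The normal reaction is N = m g cos θ = 197.1 N.
For equilibrium along the incline the friction force must supply f = m g sin θ − P = 59.14 − 108 = -48.86 N (positive meaning up-slope).
The static-friction ceiling is μ_s N = 0.67 × 197.1 = 132.1 N.
Since |-48.86| ≤ 132.1 N, static friction is sufficient; f equals the required value, not μ_s N.

f ≈ 48.9 N (down the incline)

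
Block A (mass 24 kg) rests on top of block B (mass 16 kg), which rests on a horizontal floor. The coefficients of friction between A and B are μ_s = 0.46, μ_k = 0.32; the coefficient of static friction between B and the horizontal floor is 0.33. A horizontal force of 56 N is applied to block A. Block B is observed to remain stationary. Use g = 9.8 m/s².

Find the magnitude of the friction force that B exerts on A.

Between the blocks, N₁ = m_A g = 235.2 N.
So the A–B interface can sustain at most μ_s N₁ = 108.2 N of static friction.
Since P = 56 N ≤ 108.2 N, A does not slip on B; friction on A equals P = 56 N.
B experiences an equal 56 N forward from A (third law). B is in equilibrium, so the floor supplies f₂ = 56 N of static friction (limit μ_s(m_A+m_B)g = 129.4 N, not exceeded).

f ≈ 56 N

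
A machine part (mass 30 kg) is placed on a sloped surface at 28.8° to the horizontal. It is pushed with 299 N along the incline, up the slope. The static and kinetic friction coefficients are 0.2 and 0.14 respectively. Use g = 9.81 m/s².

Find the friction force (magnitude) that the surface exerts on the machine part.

Normal force: N = m g cos θ = 30 × 9.81 × cos 28.8° = 257.9 N.
Parallel to the incline, ΣF = 0 gives f = m g sin θ − P = 141.8 − 299 = -157.2 N (up-slope positive).
The static-friction ceiling is μ_s N = 0.2 × 257.9 = 51.58 N.
Since |-157.2| > 51.58 N, static friction cannot hold it; the machine part slides up the incline and kinetic friction applies: f = μ_k N = 0.14 × 257.9 = 36.1 N.

f ≈ 36.1 N (down the incline)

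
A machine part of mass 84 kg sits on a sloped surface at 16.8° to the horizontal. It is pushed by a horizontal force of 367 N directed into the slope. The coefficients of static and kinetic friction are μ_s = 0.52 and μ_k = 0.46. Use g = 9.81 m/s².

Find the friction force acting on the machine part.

Normal direction: N = m g cos θ + P sin θ = 894.9 N.
Along the incline, the net driving force (taking up-slope positive) is P cos θ − m g sin θ = 351.3 − 238.2 = 113.2 N, so equilibrium requires friction f = -113.2 N (down-slope).
Maximum static friction: μ_s N = 0.52 × 894.9 = 465.4 N.
Since 113.2 N is within the 465.4 N limit, the machine part stays put and friction is exactly 113 N.

f ≈ 113 N (down the incline)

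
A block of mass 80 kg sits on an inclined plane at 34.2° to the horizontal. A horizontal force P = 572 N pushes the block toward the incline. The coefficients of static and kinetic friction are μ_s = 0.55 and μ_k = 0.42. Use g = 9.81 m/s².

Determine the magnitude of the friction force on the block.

f ≈ 32 N (down the incline)

The horizontal push has a component P sin θ into the surface, so N = m g cos θ + P sin θ = 649.1 + 321.5 = 970.6 N.
Along the incline, the net driving force (taking up-slope positive) is P cos θ − m g sin θ = 473.1 − 441.1 = 31.97 N, so equilibrium requires friction f = -31.97 N (down-slope).
Maximum static friction: μ_s N = 0.55 × 970.6 = 533.8 N.
Since 31.97 N is within the 533.8 N limit, the block stays put and friction is exactly 32 N.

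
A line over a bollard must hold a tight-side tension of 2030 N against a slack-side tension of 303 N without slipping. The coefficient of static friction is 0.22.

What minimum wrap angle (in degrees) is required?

β_min ≈ 495°

T₂/T₁ = e^{μβ} → β = ln(T₂/T₁)/μ.
β = ln(2030/303)/0.22 = 1.902/0.22 = 8.646 rad.
In degrees: β = 8.646 × 180/π = 495°.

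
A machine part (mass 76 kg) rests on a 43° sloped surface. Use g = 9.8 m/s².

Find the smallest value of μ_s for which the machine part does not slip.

At the slip threshold m g sin θ = μ_s m g cos θ, so μ_s,min = tan θ.
μ_s,min = tan 43° = 0.933.

μ_s,min ≈ 0.933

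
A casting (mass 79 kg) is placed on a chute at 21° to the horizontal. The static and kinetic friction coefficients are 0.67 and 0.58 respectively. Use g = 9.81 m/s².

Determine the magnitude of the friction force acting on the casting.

f ≈ 278 N (up the incline)

Normal force: N = m g cos θ = 79 × 9.81 × cos 21° = 723.5 N.
For equilibrium along the incline, friction must balance the weight component: f = m g sin θ = 277.7 N up the slope.
Static friction can supply at most μ_s N = 484.8 N.
Since |277.7| ≤ 484.8 N, no slip — friction simply equals what equilibrium demands.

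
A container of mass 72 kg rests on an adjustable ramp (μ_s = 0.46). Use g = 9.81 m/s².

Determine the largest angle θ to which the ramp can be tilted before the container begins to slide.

At the slip threshold, m g sin θ = μ_s · m g cos θ, so tan θ = μ_s.
θ_max = arctan(0.46) = 24.7°.

θ_max ≈ 24.7°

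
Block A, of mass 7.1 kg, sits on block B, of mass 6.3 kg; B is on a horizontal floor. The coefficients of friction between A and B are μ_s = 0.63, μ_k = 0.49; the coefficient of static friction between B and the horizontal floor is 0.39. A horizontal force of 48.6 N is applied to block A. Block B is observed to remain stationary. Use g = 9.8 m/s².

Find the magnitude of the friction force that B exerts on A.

Between the blocks, N₁ = m_A g = 69.58 N.
Maximum static friction on A from B: μ_s N₁ = 0.63×69.58 = 43.84 N.
P = 48.6 N exceeds that limit, so A slips over B and the interface friction becomes kinetic: f₁ = μ_k N₁ = 0.49×69.58 = 34.1 N.
By Newton's third law B feels 34.1 N forward from A. With B stationary, the floor's static friction on B balances it: f₂ = 34.1 N (well within μ_s(m_A+m_B)g = 51.21 N).

f ≈ 34.1 N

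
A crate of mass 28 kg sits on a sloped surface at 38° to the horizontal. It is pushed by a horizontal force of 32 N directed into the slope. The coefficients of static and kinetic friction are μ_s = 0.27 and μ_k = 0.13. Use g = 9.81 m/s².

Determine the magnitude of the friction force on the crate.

Normal direction: N = m g cos θ + P sin θ = 236.2 N.
Along the incline, the net driving force (taking up-slope positive) is P cos θ − m g sin θ = 25.22 − 169.1 = -143.9 N, so equilibrium requires friction f = 143.9 N (up-slope).
The limit of static friction is μ_s N = 63.76 N.
The required 143.9 N exceeds the static limit, so the crate slides down-slope and f = μ_k N = 0.13×236.2 = 30.7 N.

f ≈ 30.7 N (up the incline)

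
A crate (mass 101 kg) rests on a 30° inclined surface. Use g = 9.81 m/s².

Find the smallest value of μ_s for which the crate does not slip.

At the slip threshold m g sin θ = μ_s m g cos θ, so μ_s,min = tan θ.
μ_s,min = tan 30° = 0.577.

μ_s,min ≈ 0.577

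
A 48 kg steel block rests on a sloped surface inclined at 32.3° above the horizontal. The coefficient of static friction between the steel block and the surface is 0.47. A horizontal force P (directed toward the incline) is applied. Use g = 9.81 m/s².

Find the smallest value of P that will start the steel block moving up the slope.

P ≈ 738 N

At impending motion up the slope, friction acts down-slope at its limit: f = μ_s N.
Perpendicular to the incline: N = m g cos θ + P sin θ.
Along the incline: P cos θ = m g sin θ + μ_s N = m g sin θ + μ_s (m g cos θ + P sin θ).
Solving, P (cos θ − μ_s sin θ) = m g (sin θ + μ_s cos θ), so P = 48×9.81×(sin 32.3° + 0.47 cos 32.3°)/(cos 32.3° − 0.47 sin 32.3°) = 471×0.9316/0.5941 = 738 N.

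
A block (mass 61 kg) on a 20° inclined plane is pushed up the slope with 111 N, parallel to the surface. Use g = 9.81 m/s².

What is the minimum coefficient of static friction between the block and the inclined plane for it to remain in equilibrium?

μ_s,min ≈ 0.167

N = m g cos θ = 562.3 N.
Friction must make up the shortfall along the incline: f = m g sin θ − P = 204.7 − 111 = 93.67 N.
At the threshold f = μ_s N, so μ_s,min = 93.67/562.3 = 0.167.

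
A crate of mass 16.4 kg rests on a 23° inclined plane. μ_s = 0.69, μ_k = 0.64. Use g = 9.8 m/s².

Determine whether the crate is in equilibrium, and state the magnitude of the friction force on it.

f ≈ 62.8 N

N = m g cos θ = 148 N.
Down-slope weight component: m g sin θ = 62.8 N.
μ_s N = 102 N.
62.8 ≤ 102 N, so it stays put; friction = 62.8 N.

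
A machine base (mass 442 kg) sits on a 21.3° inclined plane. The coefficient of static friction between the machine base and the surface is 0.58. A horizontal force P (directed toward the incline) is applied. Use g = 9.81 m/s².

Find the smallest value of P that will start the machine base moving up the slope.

At impending motion up the slope, friction acts down-slope at its limit: f = μ_s N.
Perpendicular to the incline: N = m g cos θ + P sin θ.
Along the incline: P cos θ = m g sin θ + μ_s N = m g sin θ + μ_s (m g cos θ + P sin θ).
Solving, P (cos θ − μ_s sin θ) = m g (sin θ + μ_s cos θ), so P = 442×9.81×(sin 21.3° + 0.58 cos 21.3°)/(cos 21.3° − 0.58 sin 21.3°) = 4340×0.9036/0.721 = 5430 N.

P ≈ 5430 N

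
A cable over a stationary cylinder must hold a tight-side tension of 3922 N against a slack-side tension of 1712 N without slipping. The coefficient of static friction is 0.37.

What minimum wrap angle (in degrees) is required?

β_min ≈ 128°

T₂/T₁ = e^{μβ} → β = ln(T₂/T₁)/μ.
β = ln(3922/1712)/0.37 = 0.8289/0.37 = 2.24 rad.
In degrees: β = 2.24 × 180/π = 128°.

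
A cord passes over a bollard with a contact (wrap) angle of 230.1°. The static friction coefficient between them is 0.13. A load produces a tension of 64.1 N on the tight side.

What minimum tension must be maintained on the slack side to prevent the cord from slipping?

Capstan equation at impending slip: T_tight/T_slack = e^{μβ}.
β = 230.1° = 4.016 rad; e^{μβ} = e^{0.13×4.016} = 1.686.
T_slack = T_tight / e^{μβ} = 64.1 / 1.686 = 38 N.

T_min ≈ 38 N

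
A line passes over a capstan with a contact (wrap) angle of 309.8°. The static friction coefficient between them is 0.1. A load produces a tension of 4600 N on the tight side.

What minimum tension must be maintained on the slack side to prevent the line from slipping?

Capstan equation at impending slip: T_tight/T_slack = e^{μβ}.
β = 309.8° = 5.407 rad; e^{μβ} = e^{0.1×5.407} = 1.717.
T_slack = T_tight / e^{μβ} = 4600 / 1.717 = 2680 N.

T_min ≈ 2680 N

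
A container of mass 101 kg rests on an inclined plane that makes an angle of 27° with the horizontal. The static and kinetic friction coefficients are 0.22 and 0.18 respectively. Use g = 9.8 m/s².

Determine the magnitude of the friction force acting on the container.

f ≈ 159 N (up the incline)

Normal force: N = m g cos θ = 101 × 9.8 × cos 27° = 881.9 N.
For equilibrium along the incline, friction must balance the weight component: f = m g sin θ = 449.4 N up the slope.
Maximum static friction available: μ_s N = 0.22 × 881.9 = 194 N.
|449.4| exceeds 194 N, so the container slips down-slope; friction is kinetic, f = μ_k N = 0.18×881.9 = 159 N.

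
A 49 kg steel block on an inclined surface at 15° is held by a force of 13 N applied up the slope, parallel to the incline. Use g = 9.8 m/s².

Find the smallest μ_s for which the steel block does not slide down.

μ_s,min ≈ 0.24

N = m g cos θ = 463.8 N.
Friction must make up the shortfall along the incline: f = m g sin θ − P = 124.3 − 13 = 111.3 N.
At the threshold f = μ_s N, so μ_s,min = 111.3/463.8 = 0.24.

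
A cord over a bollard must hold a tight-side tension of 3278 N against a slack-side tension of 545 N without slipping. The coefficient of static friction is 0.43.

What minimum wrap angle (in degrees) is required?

T₂/T₁ = e^{μβ} → β = ln(T₂/T₁)/μ.
β = ln(3278/545)/0.43 = 1.794/0.43 = 4.173 rad.
In degrees: β = 4.173 × 180/π = 239°.

β_min ≈ 239°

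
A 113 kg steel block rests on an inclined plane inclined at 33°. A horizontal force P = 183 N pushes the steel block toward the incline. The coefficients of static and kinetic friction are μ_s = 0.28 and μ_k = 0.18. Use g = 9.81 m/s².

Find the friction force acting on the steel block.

The horizontal push has a component P sin θ into the surface, so N = m g cos θ + P sin θ = 929.7 + 99.67 = 1029 N.
Along the incline, the net driving force (taking up-slope positive) is P cos θ − m g sin θ = 153.5 − 603.7 = -450.3 N, so equilibrium requires friction f = 450.3 N (up-slope).
Maximum static friction: μ_s N = 0.28 × 1029 = 288.2 N.
|f_req| = 450.3 > 288.2 N → the steel block slides down the incline; f = μ_k N = 0.18 × 1029 = 185 N.

f ≈ 185 N (up the incline)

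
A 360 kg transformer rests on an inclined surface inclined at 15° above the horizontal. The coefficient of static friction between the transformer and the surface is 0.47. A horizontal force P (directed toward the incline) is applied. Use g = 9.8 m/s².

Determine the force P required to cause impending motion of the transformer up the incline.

P ≈ 2980 N

At impending motion up the slope, friction acts down-slope at its limit: f = μ_s N.
Perpendicular to the incline: N = m g cos θ + P sin θ.
Along the incline: P cos θ = m g sin θ + μ_s N = m g sin θ + μ_s (m g cos θ + P sin θ).
Solving, P (cos θ − μ_s sin θ) = m g (sin θ + μ_s cos θ), so P = 360×9.8×(sin 15° + 0.47 cos 15°)/(cos 15° − 0.47 sin 15°) = 3530×0.7128/0.8443 = 2980 N.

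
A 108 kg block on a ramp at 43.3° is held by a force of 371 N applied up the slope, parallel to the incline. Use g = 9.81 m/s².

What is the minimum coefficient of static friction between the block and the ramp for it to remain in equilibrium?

μ_s,min ≈ 0.461

N = m g cos θ = 771.1 N.
Friction must make up the shortfall along the incline: f = m g sin θ − P = 726.6 − 371 = 355.6 N.
At the threshold f = μ_s N, so μ_s,min = 355.6/771.1 = 0.461.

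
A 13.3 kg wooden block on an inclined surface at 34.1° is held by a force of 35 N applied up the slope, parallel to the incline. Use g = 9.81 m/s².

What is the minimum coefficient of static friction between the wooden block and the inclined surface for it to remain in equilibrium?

μ_s,min ≈ 0.353

N = m g cos θ = 108 N.
Friction must make up the shortfall along the incline: f = m g sin θ − P = 73.15 − 35 = 38.15 N.
At the threshold f = μ_s N, so μ_s,min = 38.15/108 = 0.353.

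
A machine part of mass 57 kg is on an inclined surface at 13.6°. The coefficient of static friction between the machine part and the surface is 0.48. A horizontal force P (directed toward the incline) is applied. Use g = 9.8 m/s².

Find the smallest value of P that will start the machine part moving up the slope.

At impending motion up the slope, friction acts down-slope at its limit: f = μ_s N.
Perpendicular to the incline: N = m g cos θ + P sin θ.
Along the incline: P cos θ = m g sin θ + μ_s N = m g sin θ + μ_s (m g cos θ + P sin θ).
Solving, P (cos θ − μ_s sin θ) = m g (sin θ + μ_s cos θ), so P = 57×9.8×(sin 13.6° + 0.48 cos 13.6°)/(cos 13.6° − 0.48 sin 13.6°) = 559×0.7017/0.8591 = 456 N.

P ≈ 456 N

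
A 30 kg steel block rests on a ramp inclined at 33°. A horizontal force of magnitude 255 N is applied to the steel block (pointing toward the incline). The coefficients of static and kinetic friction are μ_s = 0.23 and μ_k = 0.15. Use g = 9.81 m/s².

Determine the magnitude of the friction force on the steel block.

f ≈ 53.6 N (down the incline)

Resolve perpendicular to the incline: N = m g cos θ + P sin θ = 30×9.81×cos 33° + 255×sin 33° = 385.7 N.
Along the incline, the net driving force (taking up-slope positive) is P cos θ − m g sin θ = 213.9 − 160.3 = 53.57 N, so equilibrium requires friction f = -53.57 N (down-slope).
Maximum static friction: μ_s N = 0.23 × 385.7 = 88.71 N.
Since 53.57 N is within the 88.71 N limit, the steel block stays put and friction is exactly 53.6 N.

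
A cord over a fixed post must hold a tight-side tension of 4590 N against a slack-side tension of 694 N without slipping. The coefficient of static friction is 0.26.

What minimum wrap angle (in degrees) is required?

β_min ≈ 416°

T₂/T₁ = e^{μβ} → β = ln(T₂/T₁)/μ.
β = ln(4590/694)/0.26 = 1.889/0.26 = 7.266 rad.
In degrees: β = 7.266 × 180/π = 416°.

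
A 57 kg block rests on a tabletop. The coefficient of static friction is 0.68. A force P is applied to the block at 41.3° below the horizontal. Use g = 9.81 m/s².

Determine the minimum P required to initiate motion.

N = m g + P sin α (the push presses the block into the tabletop).
At impending slip, P cos α = μ_s N = μ_s (m g + P sin α).
Solving: P (cos α − μ_s sin α) = μ_s m g → P = 0.68×559/(cos 41.3° − 0.68 sin 41.3°) = 380/0.3025 = 1260 N.

P ≈ 1260 N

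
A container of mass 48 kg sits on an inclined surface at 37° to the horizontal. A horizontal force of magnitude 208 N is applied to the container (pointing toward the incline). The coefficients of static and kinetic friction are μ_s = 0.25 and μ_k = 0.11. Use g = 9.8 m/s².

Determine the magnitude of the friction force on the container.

f ≈ 117 N (up the incline)

The horizontal push has a component P sin θ into the surface, so N = m g cos θ + P sin θ = 375.7 + 125.2 = 500.9 N.
Along the incline, the net driving force (taking up-slope positive) is P cos θ − m g sin θ = 166.1 − 283.1 = -117 N, so equilibrium requires friction f = 117 N (up-slope).
The limit of static friction is μ_s N = 125.2 N.
|f_req| = 117 ≤ 125.2 N → the container is in equilibrium; friction equals the required value.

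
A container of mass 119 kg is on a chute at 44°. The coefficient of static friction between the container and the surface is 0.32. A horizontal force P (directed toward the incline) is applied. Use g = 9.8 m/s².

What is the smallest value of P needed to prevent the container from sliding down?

The container tends to slide down (tan θ > μ_s), so at the point of impending slip friction acts up-slope at its limit: f = μ_s N.
Perpendicular to the incline: N = m g cos θ + P sin θ.
Along the incline: P cos θ + μ_s N = m g sin θ, i.e. P cos θ + μ_s (m g cos θ + P sin θ) = m g sin θ.
Solving, P (cos θ + μ_s sin θ) = m g (sin θ − μ_s cos θ), so P = 1170×0.4645/0.9416 = 575 N.

P_min ≈ 575 N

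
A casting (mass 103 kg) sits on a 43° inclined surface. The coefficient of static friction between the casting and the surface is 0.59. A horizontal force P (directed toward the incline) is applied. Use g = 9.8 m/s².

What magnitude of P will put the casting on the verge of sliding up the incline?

P ≈ 3420 N

At impending motion up the slope, friction acts down-slope at its limit: f = μ_s N.
Perpendicular to the incline: N = m g cos θ + P sin θ.
Along the incline: P cos θ = m g sin θ + μ_s N = m g sin θ + μ_s (m g cos θ + P sin θ).
Solving, P (cos θ − μ_s sin θ) = m g (sin θ + μ_s cos θ), so P = 103×9.8×(sin 43° + 0.59 cos 43°)/(cos 43° − 0.59 sin 43°) = 1010×1.113/0.329 = 3420 N.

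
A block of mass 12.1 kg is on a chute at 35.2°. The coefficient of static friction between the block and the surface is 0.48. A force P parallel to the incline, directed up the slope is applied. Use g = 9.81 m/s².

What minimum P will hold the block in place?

The block tends to slide down (tan θ > μ_s), so at the point of impending slip friction acts up-slope at its limit: f = μ_s N.
P is parallel to the surface, so N = m g cos θ = 97 N.
Along the incline: P + μ_s N = m g sin θ, so P = 68.4 − 0.48×97 = 21.9 N.

P_min ≈ 21.9 N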